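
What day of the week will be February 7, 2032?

Saturday

January 1, 2032 is a Thursday.
February 7 is day 38 of the year, i.e. 37 days after Jan 1.
37 mod 7 = 2, so advance 2 weekdays from Thursday: Saturday.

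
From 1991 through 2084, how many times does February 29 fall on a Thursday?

Leap years in 1991–2084: 24 of them.
Feb 29 weekday advances by 5 (mod 7) from one leap year to the next four years later (or differs when a century non-leap intervenes).
Leap-day weekdays: 1992:Sat 1996:Thu✓ 2000:Tue 2004:Sun 2008:Fri 2012:Wed 2016:Mon 2020:Sat 2024:Thu✓ 2028:Tue 2032:Sun 2036:Fri 2040:Wed 2044:Mon 2048:Sat 2052:Thu✓ 2056:Tue 2060:Sun 2064:Fri 2068:Wed 2072:Mon 2076:Sat 2080:Thu✓ 2084:Tue
Thursday: 1996, 2024, 2052, 2080 → 4.

4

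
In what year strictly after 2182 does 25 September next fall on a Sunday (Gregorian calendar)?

From one year to the next, a fixed date's weekday advances by 1, or by 2 when a Feb 29 lies between the two dates.
2182: September 25 is Wednesday.
2183: Thursday (+1)
2184: Saturday (+2)
2185: Sunday (+1)
25 September falls on a Sunday in 2185.

2185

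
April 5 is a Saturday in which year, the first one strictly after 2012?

2014

From one year to the next, a fixed date's weekday advances by 1, or by 2 when a Feb 29 lies between the two dates.
2012: April 5 is Thursday.
2013: Friday (+1)
2014: Saturday (+1)
April 5 falls on a Saturday in 2014.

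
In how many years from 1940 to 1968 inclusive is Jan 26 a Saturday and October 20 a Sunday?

3

Check each year's weekday for Jan 26 and October 20:
  1940: Fri/Sun  1941: Sun/Mon  1942: Mon/Tue  1943: Tue/Wed  1944: Wed/Fri  1945: Fri/Sat  1946: Sat/Sun ✓  1947: Sun/Mon  1948: Mon/Wed  1949: Wed/Thu  1950: Thu/Fri  1951: Fri/Sat  1952: Sat/Mon  1953: Mon/Tue  1954: Tue/Wed  1955: Wed/Thu  1956: Thu/Sat  1957: Sat/Sun ✓  1958: Sun/Mon  1959: Mon/Tue  1960: Tue/Thu  1961: Thu/Fri  1962: Fri/Sat  1963: Sat/Sun ✓  1964: Sun/Tue  1965: Tue/Wed  1966: Wed/Thu  1967: Thu/Fri  1968: Fri/Sun
Both conditions hold in: 1946, 1957, 1963 — 3.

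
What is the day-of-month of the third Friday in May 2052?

17

May 1, 2052 is a Wednesday, so the first Friday is the 3rd.
The third Friday is 3 + 14 = 17.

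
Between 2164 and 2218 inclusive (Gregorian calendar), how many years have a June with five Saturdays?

17

June has 30 days; it has five Saturdays when Saturday falls among the first (month-length − 28) days — i.e. when June 1 is one of Saturday/Friday.
June 1 by year: 2164:Fri✓ 2165:Sat✓ 2166:Sun 2167:Mon 2168:Wed 2169:Thu 2170:Fri✓ 2171:Sat✓ 2172:Mon 2173:Tue 2174:Wed 2175:Thu 2176:Sat✓ 2177:Sun 2178:Mon …(25 more)… 2204:Fri✓ 2205:Sat✓ 2206:Sun 2207:Mon 2208:Wed 2209:Thu 2210:Fri✓ 2211:Sat✓ 2212:Mon 2213:Tue 2214:Wed 2215:Thu 2216:Sat✓ 2217:Sun 2218:Mon
Years with five Saturdays: 2164, 2165, 2170, 2171, 2176, 2181, 2182, 2187, 2192, 2193, 2198, 2199, 2204, 2205, 2210, 2211, 2216 → 17.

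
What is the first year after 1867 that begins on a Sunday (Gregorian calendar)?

Jan 1 advances by 2 weekdays after a leap year and by 1 after a common year.
1867: Jan 1 is Tuesday.
1868: Wednesday (leap)
1869: Friday
1870: Saturday
1871: Sunday
1871 begins on a Sunday

1871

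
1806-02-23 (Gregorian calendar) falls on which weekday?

Sunday

January 1, 1806 is a Wednesday.
February 23 is day 54 of the year, i.e. 53 days after Jan 1.
53 mod 7 = 4, so advance 4 weekdays from Wednesday: Sunday.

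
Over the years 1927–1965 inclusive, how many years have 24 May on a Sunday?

6

Track 24 May's weekday year by year (advancing +1, or +2 across a Feb 29):
  1927: Tue  1928: Thu (+2)  1929: Fri (+1)  1930: Sat (+1)  1931: Sun (+1) ✓
  1932: Tue (+2)  1933: Wed (+1)  1934: Thu (+1)  1935: Fri (+1)  1936: Sun (+2) ✓
  1937: Mon (+1)  1938: Tue (+1)  1939: Wed (+1)  1940: Fri (+2)  … (11 more years) …
  1952: Sat (+2)  1953: Sun (+1) ✓  1954: Mon (+1)  1955: Tue (+1)  1956: Thu (+2)
  1957: Fri (+1)  1958: Sat (+1)  1959: Sun (+1) ✓  1960: Tue (+2)  1961: Wed (+1)
  1962: Thu (+1)  1963: Fri (+1)  1964: Sun (+2) ✓  1965: Mon (+1)
Sunday years: 1931, 1936, 1942, 1953, 1959, 1964 — 6 in total.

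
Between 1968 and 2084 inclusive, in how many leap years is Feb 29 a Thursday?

5

Leap years in 1968–2084: 30 of them.
Feb 29 weekday advances by 5 (mod 7) from one leap year to the next four years later (or differs when a century non-leap intervenes).
Leap-day weekdays: 1968:Thu✓ 1972:Tue 1976:Sun 1980:Fri 1984:Wed 1988:Mon 1992:Sat 1996:Thu✓ 2000:Tue 2004:Sun 2008:Fri 2012:Wed 2016:Mon …(4 more)… 2036:Fri 2040:Wed 2044:Mon 2048:Sat 2052:Thu✓ 2056:Tue 2060:Sun 2064:Fri 2068:Wed 2072:Mon 2076:Sat 2080:Thu✓ 2084:Tue
Thursday: 1968, 1996, 2024, 2052, 2080 → 5.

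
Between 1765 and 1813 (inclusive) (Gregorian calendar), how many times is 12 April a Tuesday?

7

Track 12 April's weekday year by year (advancing +1, or +2 across a Feb 29):
  1765: Fri  1766: Sat (+1)  1767: Sun (+1)  1768: Tue (+2) ✓  1769: Wed (+1)
  1770: Thu (+1)  1771: Fri (+1)  1772: Sun (+2)  1773: Mon (+1)  1774: Tue (+1) ✓
  1775: Wed (+1)  1776: Fri (+2)  1777: Sat (+1)  1778: Sun (+1)  … (21 more years) …
  1800: Sat (+1)  1801: Sun (+1)  1802: Mon (+1)  1803: Tue (+1) ✓  1804: Thu (+2)
  1805: Fri (+1)  1806: Sat (+1)  1807: Sun (+1)  1808: Tue (+2) ✓  1809: Wed (+1)
  1810: Thu (+1)  1811: Fri (+1)  1812: Sun (+2)  1813: Mon (+1)
Tuesday years: 1768, 1774, 1785, 1791, 1796, 1803, 1808 — 7 in total.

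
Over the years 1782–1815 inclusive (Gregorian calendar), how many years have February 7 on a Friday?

Track February 7's weekday year by year (advancing +1, or +2 across a Feb 29):
  1782: Thu  1783: Fri (+1) ✓  1784: Sat (+1)  1785: Mon (+2)  1786: Tue (+1)
  1787: Wed (+1)  1788: Thu (+1)  1789: Sat (+2)  1790: Sun (+1)  1791: Mon (+1)
  1792: Tue (+1)  1793: Thu (+2)  1794: Fri (+1) ✓  1795: Sat (+1)  … (6 more years) …
  1802: Sun (+1)  1803: Mon (+1)  1804: Tue (+1)  1805: Thu (+2)  1806: Fri (+1) ✓
  1807: Sat (+1)  1808: Sun (+1)  1809: Tue (+2)  1810: Wed (+1)  1811: Thu (+1)
  1812: Fri (+1) ✓  1813: Sun (+2)  1814: Mon (+1)  1815: Tue (+1)
Friday years: 1783, 1794, 1800, 1806, 1812 — 5 in total.

5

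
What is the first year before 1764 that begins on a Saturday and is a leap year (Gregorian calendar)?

1752

Jan 1 advances by 2 weekdays after a leap year and by 1 after a common year.
1764: Jan 1 is Sunday (leap).
1763: Saturday
1762: Friday
1761: Thursday
1760: Tuesday (leap)
1759: Monday
1758: Sunday
1757: Saturday
1756: Thursday (leap)
1755: Wednesday
1754: Tuesday
1753: Monday
1752: Saturday (leap)
1752 begins on a Saturday and is a leap year.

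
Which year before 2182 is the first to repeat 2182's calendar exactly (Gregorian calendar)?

Two years share a calendar iff Jan 1 falls on the same weekday and both are leap or both are common. 2182: Jan 1 is Tuesday, common year.
2181: Jan 1 Monday, common
2180: Jan 1 Saturday, leap
2179: Jan 1 Friday, common
2178: Jan 1 Thursday, common
2177: Jan 1 Wednesday, common
2176: Jan 1 Monday, leap
2175: Jan 1 Sunday, common
2174: Jan 1 Saturday, common
2173: Jan 1 Friday, common
2172: Jan 1 Wednesday, leap
2171: Jan 1 Tuesday, common
2171 matches on both conditions.

2171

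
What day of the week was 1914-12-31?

Thursday

January 1, 1914 is a Thursday.
December 31 is day 365 of the year, i.e. 364 days after Jan 1.
364 mod 7 = 0, so advance 0 weekdays from Thursday: Thursday.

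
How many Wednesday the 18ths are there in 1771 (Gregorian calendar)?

2

Check the 18th of each month of 1771: Jan 18: Fri, Feb 18: Mon, Mar 18: Mon, Apr 18: Thu, May 18: Sat, Jun 18: Tue, Jul 18: Thu, Aug 18: Sun, Sep 18: Wed, Oct 18: Fri, Nov 18: Mon, Dec 18: Wed.
Wednesday occurs in September, December — 2 months.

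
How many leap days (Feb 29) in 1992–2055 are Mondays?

2

Leap years in 1992–2055: 16 of them.
Feb 29 weekday advances by 5 (mod 7) from one leap year to the next four years later (or differs when a century non-leap intervenes).
Leap-day weekdays: 1992:Sat 1996:Thu 2000:Tue 2004:Sun 2008:Fri 2012:Wed 2016:Mon✓ 2020:Sat 2024:Thu 2028:Tue 2032:Sun 2036:Fri 2040:Wed 2044:Mon✓ 2048:Sat 2052:Thu
Monday: 2016, 2044 → 2.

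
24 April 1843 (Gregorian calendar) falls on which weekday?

January 1, 1843 is a Sunday.
April 24 is day 114 of the year, i.e. 113 days after Jan 1.
113 mod 7 = 1, so advance 1 weekday from Sunday: Monday.

Monday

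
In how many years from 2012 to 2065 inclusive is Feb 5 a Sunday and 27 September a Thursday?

2

Check each year's weekday for Feb 5 and 27 September:
  2012: Sun/Thu ✓  2013: Tue/Fri  2014: Wed/Sat  2015: Thu/Sun  2016: Fri/Tue  2017: Sun/Wed  2018: Mon/Thu  2019: Tue/Fri  2020: Wed/Sun  2021: Fri/Mon  2022: Sat/Tue  2023: Sun/Wed  2024: Mon/Fri  2025: Wed/Sat  …(26 more)…  2052: Mon/Fri  2053: Wed/Sat  2054: Thu/Sun  2055: Fri/Mon  2056: Sat/Wed  2057: Mon/Thu  2058: Tue/Fri  2059: Wed/Sat  2060: Thu/Mon  2061: Sat/Tue  2062: Sun/Wed  2063: Mon/Thu  2064: Tue/Sat  2065: Thu/Sun
Both conditions hold in: 2012, 2040 — 2.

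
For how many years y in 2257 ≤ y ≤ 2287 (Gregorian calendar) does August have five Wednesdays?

August has 31 days; it has five Wednesdays when Wednesday falls among the first (month-length − 28) days — i.e. when August 1 is one of Wednesday/Tuesday/Monday.
August 1 by year: 2257:Sat 2258:Sun 2259:Mon✓ 2260:Wed✓ 2261:Thu 2262:Fri 2263:Sat 2264:Mon✓ 2265:Tue✓ 2266:Wed✓ 2267:Thu 2268:Sat 2269:Sun 2270:Mon✓ 2271:Tue✓ 2272:Thu 2273:Fri 2274:Sat 2275:Sun 2276:Tue✓ 2277:Wed✓ 2278:Thu 2279:Fri 2280:Sun 2281:Mon✓ 2282:Tue✓ 2283:Wed✓ 2284:Fri 2285:Sat 2286:Sun 2287:Mon✓
Years with five Wednesdays: 2259, 2260, 2264, 2265, 2266, 2270, 2271, 2276, 2277, 2281, 2282, 2283, 2287 → 13.

13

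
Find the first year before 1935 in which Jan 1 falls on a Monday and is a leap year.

Jan 1 advances by 2 weekdays after a leap year and by 1 after a common year.
1935: Jan 1 is Tuesday.
1934: Monday
1933: Sunday
1932: Friday (leap)
1931: Thursday
1930: Wednesday
1929: Tuesday
1928: Sunday (leap)
1927: Saturday
1926: Friday
1925: Thursday
1924: Tuesday (leap)
1923: Monday
1922: Sunday
1921: Saturday
1920: Thursday (leap)
1919: Wednesday
1918: Tuesday
1917: Monday
1916: Saturday (leap)
1915: Friday
1914: Thursday
1913: Wednesday
1912: Monday (leap)
1912 begins on a Monday and is a leap year.

1912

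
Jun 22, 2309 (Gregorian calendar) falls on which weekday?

Tuesday

January 1, 2309 is a Friday.
June 22 is day 173 of the year, i.e. 172 days after Jan 1.
172 mod 7 = 4, so advance 4 weekdays from Friday: Tuesday.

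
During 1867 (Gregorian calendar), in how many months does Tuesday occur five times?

A month of length L has five Tuesdays iff its first Tuesday is on day ≤ L−28 (so day 1–3 in a 31-day month, 1–2 in a 30-day month, day 1 in a leap February).
Checking each month of 1867: Jan starts Tue (31d) ✓; Feb starts Fri (28d); Mar starts Fri (31d); Apr starts Mon (30d) ✓; May starts Wed (31d); Jun starts Sat (30d); Jul starts Mon (31d) ✓; Aug starts Thu (31d); Sep starts Sun (30d); Oct starts Tue (31d) ✓; Nov starts Fri (30d); Dec starts Sun (31d) ✓.
Five-Tuesday months: January, April, July, October, December → 5.

5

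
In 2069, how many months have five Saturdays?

A month of length L has five Saturdays iff its first Saturday is on day ≤ L−28 (so day 1–3 in a 31-day month, 1–2 in a 30-day month, day 1 in a leap February).
Checking each month of 2069: Jan starts Tue (31d); Feb starts Fri (28d); Mar starts Fri (31d) ✓; Apr starts Mon (30d); May starts Wed (31d); Jun starts Sat (30d) ✓; Jul starts Mon (31d); Aug starts Thu (31d) ✓; Sep starts Sun (30d); Oct starts Tue (31d); Nov starts Fri (30d) ✓; Dec starts Sun (31d).
Five-Saturday months: March, June, August, November → 4.

4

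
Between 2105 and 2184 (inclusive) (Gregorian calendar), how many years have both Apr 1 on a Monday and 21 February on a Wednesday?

3

Check each year's weekday for Apr 1 and 21 February:
  2105: Wed/Sat  2106: Thu/Sun  2107: Fri/Mon  2108: Sun/Tue  2109: Mon/Thu  2110: Tue/Fri  2111: Wed/Sat  2112: Fri/Sun  2113: Sat/Tue  2114: Sun/Wed  2115: Mon/Thu  2116: Wed/Fri  2117: Thu/Sun  2118: Fri/Mon  …(52 more)…  2171: Mon/Thu  2172: Wed/Fri  2173: Thu/Sun  2174: Fri/Mon  2175: Sat/Tue  2176: Mon/Wed ✓  2177: Tue/Fri  2178: Wed/Sat  2179: Thu/Sun  2180: Sat/Mon  2181: Sun/Wed  2182: Mon/Thu  2183: Tue/Fri  2184: Thu/Sat
Both conditions hold in: 2120, 2148, 2176 — 3.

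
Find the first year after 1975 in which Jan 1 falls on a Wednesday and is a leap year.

1992

Jan 1 advances by 2 weekdays after a leap year and by 1 after a common year.
1975: Jan 1 is Wednesday.
1976: Thursday (leap)
1977: Saturday
1978: Sunday
1979: Monday
1980: Tuesday (leap)
1981: Thursday
1982: Friday
1983: Saturday
1984: Sunday (leap)
1985: Tuesday
1986: Wednesday
1987: Thursday
1988: Friday (leap)
1989: Sunday
1990: Monday
1991: Tuesday
1992: Wednesday (leap)
1992 begins on a Wednesday and is a leap year.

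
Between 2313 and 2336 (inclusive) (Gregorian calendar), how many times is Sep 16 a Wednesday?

Track Sep 16's weekday year by year (advancing +1, or +2 across a Feb 29):
  2313: Tue  2314: Wed (+1) ✓  2315: Thu (+1)  2316: Sat (+2)  2317: Sun (+1)
  2318: Mon (+1)  2319: Tue (+1)  2320: Thu (+2)  2321: Fri (+1)  2322: Sat (+1)
  2323: Sun (+1)  2324: Tue (+2)  2325: Wed (+1) ✓  2326: Thu (+1)  2327: Fri (+1)
  2328: Sun (+2)  2329: Mon (+1)  2330: Tue (+1)  2331: Wed (+1) ✓  2332: Fri (+2)
  2333: Sat (+1)  2334: Sun (+1)  2335: Mon (+1)  2336: Wed (+2) ✓
Wednesday years: 2314, 2325, 2331, 2336 — 4 in total.

4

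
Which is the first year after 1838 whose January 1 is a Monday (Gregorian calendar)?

1844

Jan 1 advances by 2 weekdays after a leap year and by 1 after a common year.
1838: Jan 1 is Monday.
1839: Tuesday
1840: Wednesday (leap)
1841: Friday
1842: Saturday
1843: Sunday
1844: Monday (leap)
1844 begins on a Monday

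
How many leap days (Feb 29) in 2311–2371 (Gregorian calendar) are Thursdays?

3

Leap years in 2311–2371: 15 of them.
Feb 29 weekday advances by 5 (mod 7) from one leap year to the next four years later (or differs when a century non-leap intervenes).
Leap-day weekdays: 2312:Thu✓ 2316:Tue 2320:Sun 2324:Fri 2328:Wed 2332:Mon 2336:Sat 2340:Thu✓ 2344:Tue 2348:Sun 2352:Fri 2356:Wed 2360:Mon 2364:Sat 2368:Thu✓
Thursday: 2312, 2340, 2368 → 3.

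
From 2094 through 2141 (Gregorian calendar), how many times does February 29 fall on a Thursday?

Leap years in 2094–2141: 11 of them.
Feb 29 weekday advances by 5 (mod 7) from one leap year to the next four years later (or differs when a century non-leap intervenes).
Leap-day weekdays: 2096:Wed 2104:Fri 2108:Wed 2112:Mon 2116:Sat 2120:Thu✓ 2124:Tue 2128:Sun 2132:Fri 2136:Wed 2140:Mon
Thursday: 2120 → 1.

1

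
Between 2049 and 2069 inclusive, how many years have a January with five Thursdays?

8

January has 31 days; it has five Thursdays when Thursday falls among the first (month-length − 28) days — i.e. when January 1 is one of Thursday/Wednesday/Tuesday.
January 1 by year: 2049:Fri 2050:Sat 2051:Sun 2052:Mon 2053:Wed✓ 2054:Thu✓ 2055:Fri 2056:Sat 2057:Mon 2058:Tue✓ 2059:Wed✓ 2060:Thu✓ 2061:Sat 2062:Sun 2063:Mon 2064:Tue✓ 2065:Thu✓ 2066:Fri 2067:Sat 2068:Sun 2069:Tue✓
Years with five Thursdays: 2053, 2054, 2058, 2059, 2060, 2064, 2065, 2069 → 8.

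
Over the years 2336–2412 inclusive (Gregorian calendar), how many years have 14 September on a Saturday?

Track 14 September's weekday year by year (advancing +1, or +2 across a Feb 29):
  2336: Mon  2337: Tue (+1)  2338: Wed (+1)  2339: Thu (+1)  2340: Sat (+2) ✓
  2341: Sun (+1)  2342: Mon (+1)  2343: Tue (+1)  2344: Thu (+2)  2345: Fri (+1)
  2346: Sat (+1) ✓  2347: Sun (+1)  2348: Tue (+2)  2349: Wed (+1)  … (49 more years) …
  2399: Tue (+1)  2400: Thu (+2)  2401: Fri (+1)  2402: Sat (+1) ✓  2403: Sun (+1)
  2404: Tue (+2)  2405: Wed (+1)  2406: Thu (+1)  2407: Fri (+1)  2408: Sun (+2)
  2409: Mon (+1)  2410: Tue (+1)  2411: Wed (+1)  2412: Fri (+2)
Saturday years: 2340, 2346, 2357, 2363, 2368, 2374, 2385, 2391, 2396, 2402 — 10 in total.

10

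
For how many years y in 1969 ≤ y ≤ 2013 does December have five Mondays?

December has 31 days; it has five Mondays when Monday falls among the first (month-length − 28) days — i.e. when December 1 is one of Monday/Sunday/Saturday.
December 1 by year: 1969:Mon✓ 1970:Tue 1971:Wed 1972:Fri 1973:Sat✓ 1974:Sun✓ 1975:Mon✓ 1976:Wed 1977:Thu 1978:Fri 1979:Sat✓ 1980:Mon✓ 1981:Tue 1982:Wed 1983:Thu …(15 more)… 1999:Wed 2000:Fri 2001:Sat✓ 2002:Sun✓ 2003:Mon✓ 2004:Wed 2005:Thu 2006:Fri 2007:Sat✓ 2008:Mon✓ 2009:Tue 2010:Wed 2011:Thu 2012:Sat✓ 2013:Sun✓
Years with five Mondays: 1969, 1973, 1974, 1975, 1979, 1980, 1984, 1985, 1986, 1990, 1991, 1996, 1997, 2001, 2002, 2003, 2007, 2008, 2012, 2013 → 20.

20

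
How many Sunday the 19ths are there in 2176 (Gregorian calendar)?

1

Check the 19th of each month of 2176: Jan 19: Fri, Feb 19: Mon, Mar 19: Tue, Apr 19: Fri, May 19: Sun, Jun 19: Wed, Jul 19: Fri, Aug 19: Mon, Sep 19: Thu, Oct 19: Sat, Nov 19: Tue, Dec 19: Thu.
Sunday occurs in May — 1 month.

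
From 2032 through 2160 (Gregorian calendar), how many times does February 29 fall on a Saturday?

4

Leap years in 2032–2160: 32 of them.
Feb 29 weekday advances by 5 (mod 7) from one leap year to the next four years later (or differs when a century non-leap intervenes).
Leap-day weekdays: 2032:Sun 2036:Fri 2040:Wed 2044:Mon 2048:Sat✓ 2052:Thu 2056:Tue 2060:Sun 2064:Fri 2068:Wed 2072:Mon 2076:Sat✓ 2080:Thu …(6 more)… 2112:Mon 2116:Sat✓ 2120:Thu 2124:Tue 2128:Sun 2132:Fri 2136:Wed 2140:Mon 2144:Sat✓ 2148:Thu 2152:Tue 2156:Sun 2160:Fri
Saturday: 2048, 2076, 2116, 2144 → 4.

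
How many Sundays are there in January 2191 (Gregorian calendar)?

January 2191 has 31 days and begins on Saturday.
The first Sunday is January 2.
Sundays fall on 2, 9, 16, 23, 30 — that's 5.

5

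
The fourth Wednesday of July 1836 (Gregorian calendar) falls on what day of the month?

July 1, 1836 is a Friday, so the first Wednesday is the 6th.
The fourth Wednesday is 6 + 21 = 27.

27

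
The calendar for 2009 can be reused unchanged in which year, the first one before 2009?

Two years share a calendar iff Jan 1 falls on the same weekday and both are leap or both are common. 2009: Jan 1 is Thursday, common year.
2008: Jan 1 Tuesday, leap
2007: Jan 1 Monday, common
2006: Jan 1 Sunday, common
2005: Jan 1 Saturday, common
2004: Jan 1 Thursday, leap
2003: Jan 1 Wednesday, common
2002: Jan 1 Tuesday, common
2001: Jan 1 Monday, common
2000: Jan 1 Saturday, leap
1999: Jan 1 Friday, common
1998: Jan 1 Thursday, common
1998 matches on both conditions.

1998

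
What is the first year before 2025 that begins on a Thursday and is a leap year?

Jan 1 advances by 2 weekdays after a leap year and by 1 after a common year.
2025: Jan 1 is Wednesday.
2024: Monday (leap)
2023: Sunday
2022: Saturday
2021: Friday
2020: Wednesday (leap)
2019: Tuesday
2018: Monday
2017: Sunday
2016: Friday (leap)
2015: Thursday
2014: Wednesday
2013: Tuesday
2012: Sunday (leap)
2011: Saturday
2010: Friday
2009: Thursday
2008: Tuesday (leap)
2007: Monday
2006: Sunday
2005: Saturday
2004: Thursday (leap)
2004 begins on a Thursday and is a leap year.

2004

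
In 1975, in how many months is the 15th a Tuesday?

Check the 15th of each month of 1975: Jan 15: Wed, Feb 15: Sat, Mar 15: Sat, Apr 15: Tue, May 15: Thu, Jun 15: Sun, Jul 15: Tue, Aug 15: Fri, Sep 15: Mon, Oct 15: Wed, Nov 15: Sat, Dec 15: Mon.
Tuesday occurs in April, July — 2 months.

2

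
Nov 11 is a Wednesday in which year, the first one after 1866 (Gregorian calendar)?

From one year to the next, a fixed date's weekday advances by 1, or by 2 when a Feb 29 lies between the two dates.
1866: November 11 is Sunday.
1867: Monday (+1)
1868: Wednesday (+2)
Nov 11 falls on a Wednesday in 1868.

1868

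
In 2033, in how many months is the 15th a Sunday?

Check the 15th of each month of 2033: Jan 15: Sat, Feb 15: Tue, Mar 15: Tue, Apr 15: Fri, May 15: Sun, Jun 15: Wed, Jul 15: Fri, Aug 15: Mon, Sep 15: Thu, Oct 15: Sat, Nov 15: Tue, Dec 15: Thu.
Sunday occurs in May — 1 month.

1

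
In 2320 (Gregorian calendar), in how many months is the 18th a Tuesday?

Check the 18th of each month of 2320: Jan 18: Sun, Feb 18: Wed, Mar 18: Thu, Apr 18: Sun, May 18: Tue, Jun 18: Fri, Jul 18: Sun, Aug 18: Wed, Sep 18: Sat, Oct 18: Mon, Nov 18: Thu, Dec 18: Sat.
Tuesday occurs in May — 1 month.

1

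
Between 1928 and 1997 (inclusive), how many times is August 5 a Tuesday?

Track August 5's weekday year by year (advancing +1, or +2 across a Feb 29):
  1928: Sun  1929: Mon (+1)  1930: Tue (+1) ✓  1931: Wed (+1)  1932: Fri (+2)
  1933: Sat (+1)  1934: Sun (+1)  1935: Mon (+1)  1936: Wed (+2)  1937: Thu (+1)
  1938: Fri (+1)  1939: Sat (+1)  1940: Mon (+2)  1941: Tue (+1) ✓  … (42 more years) …
  1984: Sun (+2)  1985: Mon (+1)  1986: Tue (+1) ✓  1987: Wed (+1)  1988: Fri (+2)
  1989: Sat (+1)  1990: Sun (+1)  1991: Mon (+1)  1992: Wed (+2)  1993: Thu (+1)
  1994: Fri (+1)  1995: Sat (+1)  1996: Mon (+2)  1997: Tue (+1) ✓
Tuesday years: 1930, 1941, 1947, 1952, 1958, 1969, 1975, 1980, 1986, 1997 — 10 in total.

10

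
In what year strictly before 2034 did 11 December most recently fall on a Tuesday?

From one year to the next, a fixed date's weekday advances by 1, or by 2 when a Feb 29 lies between the two dates.
2034: December 11 is Monday.
2033: Sunday (−1)
2032: Saturday (−1)
2031: Thursday (−2)
2030: Wednesday (−1)
2029: Tuesday (−1)
11 December falls on a Tuesday in 2029.

2029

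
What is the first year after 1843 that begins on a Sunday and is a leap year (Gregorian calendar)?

1860

Jan 1 advances by 2 weekdays after a leap year and by 1 after a common year.
1843: Jan 1 is Sunday.
1844: Monday (leap)
1845: Wednesday
1846: Thursday
1847: Friday
1848: Saturday (leap)
1849: Monday
1850: Tuesday
1851: Wednesday
1852: Thursday (leap)
1853: Saturday
1854: Sunday
1855: Monday
1856: Tuesday (leap)
1857: Thursday
1858: Friday
1859: Saturday
1860: Sunday (leap)
1860 begins on a Sunday and is a leap year.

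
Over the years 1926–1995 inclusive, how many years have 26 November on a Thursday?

Track 26 November's weekday year by year (advancing +1, or +2 across a Feb 29):
  1926: Fri  1927: Sat (+1)  1928: Mon (+2)  1929: Tue (+1)  1930: Wed (+1)
  1931: Thu (+1) ✓  1932: Sat (+2)  1933: Sun (+1)  1934: Mon (+1)  1935: Tue (+1)
  1936: Thu (+2) ✓  1937: Fri (+1)  1938: Sat (+1)  1939: Sun (+1)  … (42 more years) …
  1982: Fri (+1)  1983: Sat (+1)  1984: Mon (+2)  1985: Tue (+1)  1986: Wed (+1)
  1987: Thu (+1) ✓  1988: Sat (+2)  1989: Sun (+1)  1990: Mon (+1)  1991: Tue (+1)
  1992: Thu (+2) ✓  1993: Fri (+1)  1994: Sat (+1)  1995: Sun (+1)
Thursday years: 1931, 1936, 1942, 1953, 1959, 1964, 1970, 1981, 1987, 1992 — 10 in total.

10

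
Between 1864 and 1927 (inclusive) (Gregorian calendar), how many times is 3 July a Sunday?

10

Track 3 July's weekday year by year (advancing +1, or +2 across a Feb 29):
  1864: Sun ✓  1865: Mon (+1)  1866: Tue (+1)  1867: Wed (+1)  1868: Fri (+2)
  1869: Sat (+1)  1870: Sun (+1) ✓  1871: Mon (+1)  1872: Wed (+2)  1873: Thu (+1)
  1874: Fri (+1)  1875: Sat (+1)  1876: Mon (+2)  1877: Tue (+1)  … (36 more years) …
  1914: Fri (+1)  1915: Sat (+1)  1916: Mon (+2)  1917: Tue (+1)  1918: Wed (+1)
  1919: Thu (+1)  1920: Sat (+2)  1921: Sun (+1) ✓  1922: Mon (+1)  1923: Tue (+1)
  1924: Thu (+2)  1925: Fri (+1)  1926: Sat (+1)  1927: Sun (+1) ✓
Sunday years: 1864, 1870, 1881, 1887, 1892, 1898, 1904, 1910, 1921, 1927 — 10 in total.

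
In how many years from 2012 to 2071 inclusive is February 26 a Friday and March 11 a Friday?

2

Check each year's weekday for February 26 and March 11:
  2012: Sun/Sun  2013: Tue/Mon  2014: Wed/Tue  2015: Thu/Wed  2016: Fri/Fri ✓  2017: Sun/Sat  2018: Mon/Sun  2019: Tue/Mon  2020: Wed/Wed  2021: Fri/Thu  2022: Sat/Fri  2023: Sun/Sat  2024: Mon/Mon  2025: Wed/Tue  …(32 more)…  2058: Tue/Mon  2059: Wed/Tue  2060: Thu/Thu  2061: Sat/Fri  2062: Sun/Sat  2063: Mon/Sun  2064: Tue/Tue  2065: Thu/Wed  2066: Fri/Thu  2067: Sat/Fri  2068: Sun/Sun  2069: Tue/Mon  2070: Wed/Tue  2071: Thu/Wed
Both conditions hold in: 2016, 2044 — 2.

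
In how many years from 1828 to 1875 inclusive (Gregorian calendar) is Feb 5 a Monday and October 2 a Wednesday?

Check each year's weekday for Feb 5 and October 2:
  1828: Tue/Thu  1829: Thu/Fri  1830: Fri/Sat  1831: Sat/Sun  1832: Sun/Tue  1833: Tue/Wed  1834: Wed/Thu  1835: Thu/Fri  1836: Fri/Sun  1837: Sun/Mon  1838: Mon/Tue  1839: Tue/Wed  1840: Wed/Fri  1841: Fri/Sat  …(20 more)…  1862: Wed/Thu  1863: Thu/Fri  1864: Fri/Sun  1865: Sun/Mon  1866: Mon/Tue  1867: Tue/Wed  1868: Wed/Fri  1869: Fri/Sat  1870: Sat/Sun  1871: Sun/Mon  1872: Mon/Wed ✓  1873: Wed/Thu  1874: Thu/Fri  1875: Fri/Sat
Both conditions hold in: 1844, 1872 — 2.

2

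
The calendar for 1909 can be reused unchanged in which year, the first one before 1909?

Two years share a calendar iff Jan 1 falls on the same weekday and both are leap or both are common. 1909: Jan 1 is Friday, common year.
1908: Jan 1 Wednesday, leap
1907: Jan 1 Tuesday, common
1906: Jan 1 Monday, common
1905: Jan 1 Sunday, common
1904: Jan 1 Friday, leap
1903: Jan 1 Thursday, common
1902: Jan 1 Wednesday, common
1901: Jan 1 Tuesday, common
1900: Jan 1 Monday, common
1899: Jan 1 Sunday, common
1898: Jan 1 Saturday, common
1897: Jan 1 Friday, common
1897 matches on both conditions.

1897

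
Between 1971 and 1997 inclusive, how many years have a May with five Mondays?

12

May has 31 days; it has five Mondays when Monday falls among the first (month-length − 28) days — i.e. when May 1 is one of Monday/Sunday/Saturday.
May 1 by year: 1971:Sat✓ 1972:Mon✓ 1973:Tue 1974:Wed 1975:Thu 1976:Sat✓ 1977:Sun✓ 1978:Mon✓ 1979:Tue 1980:Thu 1981:Fri 1982:Sat✓ 1983:Sun✓ 1984:Tue 1985:Wed 1986:Thu 1987:Fri 1988:Sun✓ 1989:Mon✓ 1990:Tue 1991:Wed 1992:Fri 1993:Sat✓ 1994:Sun✓ 1995:Mon✓ 1996:Wed 1997:Thu
Years with five Mondays: 1971, 1972, 1976, 1977, 1978, 1982, 1983, 1988, 1989, 1993, 1994, 1995 → 12.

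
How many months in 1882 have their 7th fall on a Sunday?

1

Check the 7th of each month of 1882: Jan 7: Sat, Feb 7: Tue, Mar 7: Tue, Apr 7: Fri, May 7: Sun, Jun 7: Wed, Jul 7: Fri, Aug 7: Mon, Sep 7: Thu, Oct 7: Sat, Nov 7: Tue, Dec 7: Thu.
Sunday occurs in May — 1 month.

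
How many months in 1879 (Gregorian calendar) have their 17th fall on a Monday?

3

Check the 17th of each month of 1879: Jan 17: Fri, Feb 17: Mon, Mar 17: Mon, Apr 17: Thu, May 17: Sat, Jun 17: Tue, Jul 17: Thu, Aug 17: Sun, Sep 17: Wed, Oct 17: Fri, Nov 17: Mon, Dec 17: Wed.
Monday occurs in February, March, November — 3 months.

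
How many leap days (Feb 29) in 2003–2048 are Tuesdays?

1

Leap years in 2003–2048: 12 of them.
Feb 29 weekday advances by 5 (mod 7) from one leap year to the next four years later (or differs when a century non-leap intervenes).
Leap-day weekdays: 2004:Sun 2008:Fri 2012:Wed 2016:Mon 2020:Sat 2024:Thu 2028:Tue✓ 2032:Sun 2036:Fri 2040:Wed 2044:Mon 2048:Sat
Tuesday: 2028 → 1.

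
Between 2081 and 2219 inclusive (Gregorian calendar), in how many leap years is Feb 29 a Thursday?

Leap years in 2081–2219: 32 of them.
Feb 29 weekday advances by 5 (mod 7) from one leap year to the next four years later (or differs when a century non-leap intervenes).
Leap-day weekdays: 2084:Tue 2088:Sun 2092:Fri 2096:Wed 2104:Fri 2108:Wed 2112:Mon 2116:Sat 2120:Thu✓ 2124:Tue 2128:Sun 2132:Fri 2136:Wed …(6 more)… 2164:Wed 2168:Mon 2172:Sat 2176:Thu✓ 2180:Tue 2184:Sun 2188:Fri 2192:Wed 2196:Mon 2204:Wed 2208:Mon 2212:Sat 2216:Thu✓
Thursday: 2120, 2148, 2176, 2216 → 4.

4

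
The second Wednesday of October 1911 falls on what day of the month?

October 1, 1911 is a Sunday, so the first Wednesday is the 4th.
The second Wednesday is 4 + 7 = 11.

11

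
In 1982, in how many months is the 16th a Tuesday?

3

Check the 16th of each month of 1982: Jan 16: Sat, Feb 16: Tue, Mar 16: Tue, Apr 16: Fri, May 16: Sun, Jun 16: Wed, Jul 16: Fri, Aug 16: Mon, Sep 16: Thu, Oct 16: Sat, Nov 16: Tue, Dec 16: Thu.
Tuesday occurs in February, March, November — 3 months.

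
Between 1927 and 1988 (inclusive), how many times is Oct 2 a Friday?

Track Oct 2's weekday year by year (advancing +1, or +2 across a Feb 29):
  1927: Sun  1928: Tue (+2)  1929: Wed (+1)  1930: Thu (+1)  1931: Fri (+1) ✓
  1932: Sun (+2)  1933: Mon (+1)  1934: Tue (+1)  1935: Wed (+1)  1936: Fri (+2) ✓
  1937: Sat (+1)  1938: Sun (+1)  1939: Mon (+1)  1940: Wed (+2)  … (34 more years) …
  1975: Thu (+1)  1976: Sat (+2)  1977: Sun (+1)  1978: Mon (+1)  1979: Tue (+1)
  1980: Thu (+2)  1981: Fri (+1) ✓  1982: Sat (+1)  1983: Sun (+1)  1984: Tue (+2)
  1985: Wed (+1)  1986: Thu (+1)  1987: Fri (+1) ✓  1988: Sun (+2)
Friday years: 1931, 1936, 1942, 1953, 1959, 1964, 1970, 1981, 1987 — 9 in total.

9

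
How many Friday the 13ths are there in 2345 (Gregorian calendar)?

Check the 13th of each month of 2345: Jan 13: Sat, Feb 13: Tue, Mar 13: Tue, Apr 13: Fri, May 13: Sun, Jun 13: Wed, Jul 13: Fri, Aug 13: Mon, Sep 13: Thu, Oct 13: Sat, Nov 13: Tue, Dec 13: Thu.
Friday occurs in April, July — 2 months.

2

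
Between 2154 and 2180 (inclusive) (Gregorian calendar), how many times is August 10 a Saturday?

4

Track August 10's weekday year by year (advancing +1, or +2 across a Feb 29):
  2154: Sat ✓  2155: Sun (+1)  2156: Tue (+2)  2157: Wed (+1)  2158: Thu (+1)
  2159: Fri (+1)  2160: Sun (+2)  2161: Mon (+1)  2162: Tue (+1)  2163: Wed (+1)
  2164: Fri (+2)  2165: Sat (+1) ✓  2166: Sun (+1)  2167: Mon (+1)  2168: Wed (+2)
  2169: Thu (+1)  2170: Fri (+1)  2171: Sat (+1) ✓  2172: Mon (+2)  2173: Tue (+1)
  2174: Wed (+1)  2175: Thu (+1)  2176: Sat (+2) ✓  2177: Sun (+1)  2178: Mon (+1)
  2179: Tue (+1)  2180: Thu (+2)
Saturday years: 2154, 2165, 2171, 2176 — 4 in total.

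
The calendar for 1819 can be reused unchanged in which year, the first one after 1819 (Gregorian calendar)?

Two years share a calendar iff Jan 1 falls on the same weekday and both are leap or both are common. 1819: Jan 1 is Friday, common year.
1820: Jan 1 Saturday, leap
1821: Jan 1 Monday, common
1822: Jan 1 Tuesday, common
1823: Jan 1 Wednesday, common
1824: Jan 1 Thursday, leap
1825: Jan 1 Saturday, common
1826: Jan 1 Sunday, common
1827: Jan 1 Monday, common
1828: Jan 1 Tuesday, leap
1829: Jan 1 Thursday, common
1830: Jan 1 Friday, common
1830 matches on both conditions.

1830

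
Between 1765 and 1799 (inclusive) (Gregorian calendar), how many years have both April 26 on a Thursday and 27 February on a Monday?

Check each year's weekday for April 26 and 27 February:
  1765: Fri/Wed  1766: Sat/Thu  1767: Sun/Fri  1768: Tue/Sat  1769: Wed/Mon  1770: Thu/Tue  1771: Fri/Wed  1772: Sun/Thu  1773: Mon/Sat  1774: Tue/Sun  1775: Wed/Mon  1776: Fri/Tue  1777: Sat/Thu  1778: Sun/Fri  …(7 more)…  1786: Wed/Mon  1787: Thu/Tue  1788: Sat/Wed  1789: Sun/Fri  1790: Mon/Sat  1791: Tue/Sun  1792: Thu/Mon ✓  1793: Fri/Wed  1794: Sat/Thu  1795: Sun/Fri  1796: Tue/Sat  1797: Wed/Mon  1798: Thu/Tue  1799: Fri/Wed
Both conditions hold in: 1792 — 1.

1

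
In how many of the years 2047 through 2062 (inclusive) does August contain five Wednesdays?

August has 31 days; it has five Wednesdays when Wednesday falls among the first (month-length − 28) days — i.e. when August 1 is one of Wednesday/Tuesday/Monday.
August 1 by year: 2047:Thu 2048:Sat 2049:Sun 2050:Mon✓ 2051:Tue✓ 2052:Thu 2053:Fri 2054:Sat 2055:Sun 2056:Tue✓ 2057:Wed✓ 2058:Thu 2059:Fri 2060:Sun 2061:Mon✓ 2062:Tue✓
Years with five Wednesdays: 2050, 2051, 2056, 2057, 2061, 2062 → 6.

6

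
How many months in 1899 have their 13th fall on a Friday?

2

Check the 13th of each month of 1899: Jan 13: Fri, Feb 13: Mon, Mar 13: Mon, Apr 13: Thu, May 13: Sat, Jun 13: Tue, Jul 13: Thu, Aug 13: Sun, Sep 13: Wed, Oct 13: Fri, Nov 13: Mon, Dec 13: Wed.
Friday occurs in January, October — 2 months.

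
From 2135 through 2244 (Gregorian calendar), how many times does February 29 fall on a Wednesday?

Leap years in 2135–2244: 27 of them.
Feb 29 weekday advances by 5 (mod 7) from one leap year to the next four years later (or differs when a century non-leap intervenes).
Leap-day weekdays: 2136:Wed✓ 2140:Mon 2144:Sat 2148:Thu 2152:Tue 2156:Sun 2160:Fri 2164:Wed✓ 2168:Mon 2172:Sat 2176:Thu 2180:Tue 2184:Sun 2188:Fri 2192:Wed✓ 2196:Mon 2204:Wed✓ 2208:Mon 2212:Sat 2216:Thu 2220:Tue 2224:Sun 2228:Fri 2232:Wed✓ 2236:Mon 2240:Sat 2244:Thu
Wednesday: 2136, 2164, 2192, 2204, 2232 → 5.

5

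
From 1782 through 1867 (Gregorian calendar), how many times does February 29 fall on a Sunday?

Leap years in 1782–1867: 20 of them.
Feb 29 weekday advances by 5 (mod 7) from one leap year to the next four years later (or differs when a century non-leap intervenes).
Leap-day weekdays: 1784:Sun✓ 1788:Fri 1792:Wed 1796:Mon 1804:Wed 1808:Mon 1812:Sat 1816:Thu 1820:Tue 1824:Sun✓ 1828:Fri 1832:Wed 1836:Mon 1840:Sat 1844:Thu 1848:Tue 1852:Sun✓ 1856:Fri 1860:Wed 1864:Mon
Sunday: 1784, 1824, 1852 → 3.

3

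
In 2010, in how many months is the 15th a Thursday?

Check the 15th of each month of 2010: Jan 15: Fri, Feb 15: Mon, Mar 15: Mon, Apr 15: Thu, May 15: Sat, Jun 15: Tue, Jul 15: Thu, Aug 15: Sun, Sep 15: Wed, Oct 15: Fri, Nov 15: Mon, Dec 15: Wed.
Thursday occurs in April, July — 2 months.

2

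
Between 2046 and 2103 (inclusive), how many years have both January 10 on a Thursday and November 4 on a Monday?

Check each year's weekday for January 10 and November 4:
  2046: Wed/Sun  2047: Thu/Mon ✓  2048: Fri/Wed  2049: Sun/Thu  2050: Mon/Fri  2051: Tue/Sat  2052: Wed/Mon  2053: Fri/Tue  2054: Sat/Wed  2055: Sun/Thu  2056: Mon/Sat  2057: Wed/Sun  2058: Thu/Mon ✓  2059: Fri/Tue  …(30 more)…  2090: Tue/Sat  2091: Wed/Sun  2092: Thu/Tue  2093: Sat/Wed  2094: Sun/Thu  2095: Mon/Fri  2096: Tue/Sun  2097: Thu/Mon ✓  2098: Fri/Tue  2099: Sat/Wed  2100: Sun/Thu  2101: Mon/Fri  2102: Tue/Sat  2103: Wed/Sun
Both conditions hold in: 2047, 2058, 2069, 2075, 2086, 2097 — 6.

6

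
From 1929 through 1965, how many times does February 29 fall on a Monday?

Leap years in 1929–1965: 9 of them.
Feb 29 weekday advances by 5 (mod 7) from one leap year to the next four years later (or differs when a century non-leap intervenes).
Leap-day weekdays: 1932:Mon✓ 1936:Sat 1940:Thu 1944:Tue 1948:Sun 1952:Fri 1956:Wed 1960:Mon✓ 1964:Sat
Monday: 1932, 1960 → 2.

2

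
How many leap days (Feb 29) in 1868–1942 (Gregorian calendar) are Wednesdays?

2

Leap years in 1868–1942: 18 of them.
Feb 29 weekday advances by 5 (mod 7) from one leap year to the next four years later (or differs when a century non-leap intervenes).
Leap-day weekdays: 1868:Sat 1872:Thu 1876:Tue 1880:Sun 1884:Fri 1888:Wed✓ 1892:Mon 1896:Sat 1904:Mon 1908:Sat 1912:Thu 1916:Tue 1920:Sun 1924:Fri 1928:Wed✓ 1932:Mon 1936:Sat 1940:Thu
Wednesday: 1888, 1928 → 2.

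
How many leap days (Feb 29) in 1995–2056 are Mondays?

2

Leap years in 1995–2056: 16 of them.
Feb 29 weekday advances by 5 (mod 7) from one leap year to the next four years later (or differs when a century non-leap intervenes).
Leap-day weekdays: 1996:Thu 2000:Tue 2004:Sun 2008:Fri 2012:Wed 2016:Mon✓ 2020:Sat 2024:Thu 2028:Tue 2032:Sun 2036:Fri 2040:Wed 2044:Mon✓ 2048:Sat 2052:Thu 2056:Tue
Monday: 2016, 2044 → 2.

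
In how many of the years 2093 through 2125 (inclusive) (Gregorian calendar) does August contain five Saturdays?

August has 31 days; it has five Saturdays when Saturday falls among the first (month-length − 28) days — i.e. when August 1 is one of Saturday/Friday/Thursday.
August 1 by year: 2093:Sat✓ 2094:Sun 2095:Mon 2096:Wed 2097:Thu✓ 2098:Fri✓ 2099:Sat✓ 2100:Sun 2101:Mon 2102:Tue 2103:Wed 2104:Fri✓ 2105:Sat✓ 2106:Sun 2107:Mon …(3 more)… 2111:Sat✓ 2112:Mon 2113:Tue 2114:Wed 2115:Thu✓ 2116:Sat✓ 2117:Sun 2118:Mon 2119:Tue 2120:Thu✓ 2121:Fri✓ 2122:Sat✓ 2123:Sun 2124:Tue 2125:Wed
Years with five Saturdays: 2093, 2097, 2098, 2099, 2104, 2105, 2109, 2110, 2111, 2115, 2116, 2120, 2121, 2122 → 14.

14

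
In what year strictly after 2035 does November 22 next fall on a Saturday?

From one year to the next, a fixed date's weekday advances by 1, or by 2 when a Feb 29 lies between the two dates.
2035: November 22 is Thursday.
2036: Saturday (+2)
November 22 falls on a Saturday in 2036.

2036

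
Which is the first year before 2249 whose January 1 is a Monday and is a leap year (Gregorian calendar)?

2244

Jan 1 advances by 2 weekdays after a leap year and by 1 after a common year.
2249: Jan 1 is Monday.
2248: Saturday (leap)
2247: Friday
2246: Thursday
2245: Wednesday
2244: Monday (leap)
2244 begins on a Monday and is a leap year.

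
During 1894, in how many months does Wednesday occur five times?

A month of length L has five Wednesdays iff its first Wednesday is on day ≤ L−28 (so day 1–3 in a 31-day month, 1–2 in a 30-day month, day 1 in a leap February).
Checking each month of 1894: Jan starts Mon (31d) ✓; Feb starts Thu (28d); Mar starts Thu (31d); Apr starts Sun (30d); May starts Tue (31d) ✓; Jun starts Fri (30d); Jul starts Sun (31d); Aug starts Wed (31d) ✓; Sep starts Sat (30d); Oct starts Mon (31d) ✓; Nov starts Thu (30d); Dec starts Sat (31d).
Five-Wednesday months: January, May, August, October → 4.

4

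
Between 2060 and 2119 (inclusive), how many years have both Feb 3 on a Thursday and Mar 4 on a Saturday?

Check each year's weekday for Feb 3 and Mar 4:
  2060: Tue/Thu  2061: Thu/Fri  2062: Fri/Sat  2063: Sat/Sun  2064: Sun/Tue  2065: Tue/Wed  2066: Wed/Thu  2067: Thu/Fri  2068: Fri/Sun  2069: Sun/Mon  2070: Mon/Tue  2071: Tue/Wed  2072: Wed/Fri  2073: Fri/Sat  …(32 more)…  2106: Wed/Thu  2107: Thu/Fri  2108: Fri/Sun  2109: Sun/Mon  2110: Mon/Tue  2111: Tue/Wed  2112: Wed/Fri  2113: Fri/Sat  2114: Sat/Sun  2115: Sun/Mon  2116: Mon/Wed  2117: Wed/Thu  2118: Thu/Fri  2119: Fri/Sat
Both conditions hold in: 2084 — 1.

1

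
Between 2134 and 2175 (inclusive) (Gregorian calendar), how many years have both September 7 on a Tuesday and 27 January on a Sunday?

Check each year's weekday for September 7 and 27 January:
  2134: Tue/Wed  2135: Wed/Thu  2136: Fri/Fri  2137: Sat/Sun  2138: Sun/Mon  2139: Mon/Tue  2140: Wed/Wed  2141: Thu/Fri  2142: Fri/Sat  2143: Sat/Sun  2144: Mon/Mon  2145: Tue/Wed  2146: Wed/Thu  2147: Thu/Fri  …(14 more)…  2162: Tue/Wed  2163: Wed/Thu  2164: Fri/Fri  2165: Sat/Sun  2166: Sun/Mon  2167: Mon/Tue  2168: Wed/Wed  2169: Thu/Fri  2170: Fri/Sat  2171: Sat/Sun  2172: Mon/Mon  2173: Tue/Wed  2174: Wed/Thu  2175: Thu/Fri
Both conditions hold in: no year — 0.

0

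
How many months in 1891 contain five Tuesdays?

A month of length L has five Tuesdays iff its first Tuesday is on day ≤ L−28 (so day 1–3 in a 31-day month, 1–2 in a 30-day month, day 1 in a leap February).
Checking each month of 1891: Jan starts Thu (31d); Feb starts Sun (28d); Mar starts Sun (31d) ✓; Apr starts Wed (30d); May starts Fri (31d); Jun starts Mon (30d) ✓; Jul starts Wed (31d); Aug starts Sat (31d); Sep starts Tue (30d) ✓; Oct starts Thu (31d); Nov starts Sun (30d); Dec starts Tue (31d) ✓.
Five-Tuesday months: March, June, September, December → 4.

4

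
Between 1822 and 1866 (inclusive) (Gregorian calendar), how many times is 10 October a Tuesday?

6

Track 10 October's weekday year by year (advancing +1, or +2 across a Feb 29):
  1822: Thu  1823: Fri (+1)  1824: Sun (+2)  1825: Mon (+1)  1826: Tue (+1) ✓
  1827: Wed (+1)  1828: Fri (+2)  1829: Sat (+1)  1830: Sun (+1)  1831: Mon (+1)
  1832: Wed (+2)  1833: Thu (+1)  1834: Fri (+1)  1835: Sat (+1)  … (17 more years) …
  1853: Mon (+1)  1854: Tue (+1) ✓  1855: Wed (+1)  1856: Fri (+2)  1857: Sat (+1)
  1858: Sun (+1)  1859: Mon (+1)  1860: Wed (+2)  1861: Thu (+1)  1862: Fri (+1)
  1863: Sat (+1)  1864: Mon (+2)  1865: Tue (+1) ✓  1866: Wed (+1)
Tuesday years: 1826, 1837, 1843, 1848, 1854, 1865 — 6 in total.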